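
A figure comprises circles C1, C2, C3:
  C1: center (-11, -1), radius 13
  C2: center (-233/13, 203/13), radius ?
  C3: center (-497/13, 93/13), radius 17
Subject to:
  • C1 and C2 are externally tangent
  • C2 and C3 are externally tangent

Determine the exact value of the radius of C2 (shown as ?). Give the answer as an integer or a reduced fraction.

5

1. [ext C1·C2]  r_C2² + 26r_C2 − 155 = 0  ⇒  r_C2 = 5 (r>0 drops 1)
2. [ext C2·C3]  r_C2² + 34r_C2 − 195 = 0  ⇒  r_C2 = 5 (r>0 drops 1)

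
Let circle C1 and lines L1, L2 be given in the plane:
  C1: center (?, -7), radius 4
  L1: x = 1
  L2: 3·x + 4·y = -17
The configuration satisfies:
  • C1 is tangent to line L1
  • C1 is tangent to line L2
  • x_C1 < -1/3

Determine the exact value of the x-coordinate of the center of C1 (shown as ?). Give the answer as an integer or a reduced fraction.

-3

1. [C1‖L1]  x_C1² − 2x_C1 − 15 = 0  ⇒  x_C1 = -3 or 5
2. [C1‖L2]  x_C1² − (22/3)x_C1 − 31 = 0  ⇒  x_C1 = -3 or 31/3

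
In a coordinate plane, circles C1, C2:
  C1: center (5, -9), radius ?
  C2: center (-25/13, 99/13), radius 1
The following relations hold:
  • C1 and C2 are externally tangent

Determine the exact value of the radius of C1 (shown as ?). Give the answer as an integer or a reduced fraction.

17

1. [ext C1·C2]  r_C1² + 2r_C1 − 323 = 0  ⇒  r_C1 = 17 (r>0 drops 1)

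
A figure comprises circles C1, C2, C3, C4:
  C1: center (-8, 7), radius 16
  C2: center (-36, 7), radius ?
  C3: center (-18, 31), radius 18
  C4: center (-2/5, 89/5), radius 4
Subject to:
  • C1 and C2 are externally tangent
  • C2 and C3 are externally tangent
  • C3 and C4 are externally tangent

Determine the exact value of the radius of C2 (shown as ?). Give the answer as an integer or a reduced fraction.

12

1. [ext C1·C2]  r_C2² + 32r_C2 − 528 = 0  ⇒  r_C2 = 12 (r>0 drops 1)
2. [ext C2·C3]  r_C2² + 36r_C2 − 576 = 0  ⇒  r_C2 = 12 (r>0 drops 1)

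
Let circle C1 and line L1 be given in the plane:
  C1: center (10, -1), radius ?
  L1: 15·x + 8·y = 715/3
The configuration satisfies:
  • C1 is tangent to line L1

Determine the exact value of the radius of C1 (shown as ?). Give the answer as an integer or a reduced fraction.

17/3

1. [C1‖L1]  r_C1² − 289/9 = 0  ⇒  r_C1 = 17/3 (r>0 drops 1)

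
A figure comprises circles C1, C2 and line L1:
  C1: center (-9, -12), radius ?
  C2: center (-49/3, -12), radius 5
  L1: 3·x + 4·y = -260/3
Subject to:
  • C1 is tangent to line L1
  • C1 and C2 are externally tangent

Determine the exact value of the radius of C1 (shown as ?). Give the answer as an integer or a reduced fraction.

1. [C1‖L1]  r_C1² − 49/9 = 0  ⇒  r_C1 = 7/3 (r>0 drops 1)
2. [ext C1·C2]  r_C1² + 10r_C1 − 259/9 = 0  ⇒  r_C1 = 7/3 (r>0 drops 1)

7/3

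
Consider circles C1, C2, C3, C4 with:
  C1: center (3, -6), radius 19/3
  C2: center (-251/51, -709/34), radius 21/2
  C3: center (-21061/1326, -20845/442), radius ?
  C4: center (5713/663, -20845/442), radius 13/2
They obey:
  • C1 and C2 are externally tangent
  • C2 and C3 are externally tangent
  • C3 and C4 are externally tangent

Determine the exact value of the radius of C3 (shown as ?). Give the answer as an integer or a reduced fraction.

1. [ext C2·C3]  r_C3² + 21r_C3 − 702 = 0  ⇒  r_C3 = 18 (r>0 drops 1)
2. [ext C3·C4]  r_C3² + 13r_C3 − 558 = 0  ⇒  r_C3 = 18 (r>0 drops 1)

18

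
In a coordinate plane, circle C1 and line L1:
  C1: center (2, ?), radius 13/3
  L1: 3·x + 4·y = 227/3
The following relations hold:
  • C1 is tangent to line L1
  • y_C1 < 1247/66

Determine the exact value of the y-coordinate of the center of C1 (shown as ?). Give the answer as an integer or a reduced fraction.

1. [C1‖L1]  y_C1² − (209/6)y_C1 + 274 = 0  ⇒  y_C1 = 12 or 137/6
2. given y_C1 < 1247/66: keep 12

12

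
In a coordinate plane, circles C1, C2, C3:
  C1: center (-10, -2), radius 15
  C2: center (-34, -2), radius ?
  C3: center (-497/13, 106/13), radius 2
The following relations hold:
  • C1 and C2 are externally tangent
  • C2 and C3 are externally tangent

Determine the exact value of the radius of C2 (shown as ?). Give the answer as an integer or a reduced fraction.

9

1. [ext C1·C2]  r_C2² + 30r_C2 − 351 = 0  ⇒  r_C2 = 9 (r>0 drops 1)
2. [ext C2·C3]  r_C2² + 4r_C2 − 117 = 0  ⇒  r_C2 = 9 (r>0 drops 1)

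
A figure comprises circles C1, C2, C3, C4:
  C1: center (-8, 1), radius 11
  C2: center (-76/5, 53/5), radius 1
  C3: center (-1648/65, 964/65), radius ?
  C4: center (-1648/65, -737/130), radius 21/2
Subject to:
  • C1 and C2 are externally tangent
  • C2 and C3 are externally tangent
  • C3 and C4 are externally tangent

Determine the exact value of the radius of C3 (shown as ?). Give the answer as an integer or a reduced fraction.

1. [ext C2·C3]  r_C3² + 2r_C3 − 120 = 0  ⇒  r_C3 = 10 (r>0 drops 1)
2. [ext C3·C4]  r_C3² + 21r_C3 − 310 = 0  ⇒  r_C3 = 10 (r>0 drops 1)

10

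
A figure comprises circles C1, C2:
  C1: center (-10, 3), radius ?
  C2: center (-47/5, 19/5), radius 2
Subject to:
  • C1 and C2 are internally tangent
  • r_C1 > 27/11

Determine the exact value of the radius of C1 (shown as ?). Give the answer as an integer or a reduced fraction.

3

1. [int C1,C2]  r_C1² − 4r_C1 + 3 = 0  ⇒  r_C1 = 1 or 3
2. given r_C1 > 27/11: keep 3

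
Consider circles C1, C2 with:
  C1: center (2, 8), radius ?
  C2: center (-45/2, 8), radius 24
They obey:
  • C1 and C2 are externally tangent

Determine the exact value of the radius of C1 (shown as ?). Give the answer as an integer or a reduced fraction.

1/2

1. [ext C1·C2]  r_C1² + 48r_C1 − 97/4 = 0  ⇒  r_C1 = 1/2 (r>0 drops 1)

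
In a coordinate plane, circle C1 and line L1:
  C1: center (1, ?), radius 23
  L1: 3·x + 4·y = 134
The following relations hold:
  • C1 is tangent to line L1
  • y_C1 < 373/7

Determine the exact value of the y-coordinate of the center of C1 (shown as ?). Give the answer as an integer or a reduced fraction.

1. [C1‖L1]  y_C1² − (131/2)y_C1 + 246 = 0  ⇒  y_C1 = 4 or 123/2
2. given y_C1 < 373/7: keep 4

4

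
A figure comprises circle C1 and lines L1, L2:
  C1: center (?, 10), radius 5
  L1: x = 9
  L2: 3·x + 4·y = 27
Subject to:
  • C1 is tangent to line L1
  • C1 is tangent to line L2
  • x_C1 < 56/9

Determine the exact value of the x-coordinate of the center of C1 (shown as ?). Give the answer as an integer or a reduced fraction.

1. [C1‖L1]  x_C1² − 18x_C1 + 56 = 0  ⇒  x_C1 = 4 or 14
2. [C1‖L2]  x_C1² + (26/3)x_C1 − 152/3 = 0  ⇒  x_C1 = -38/3 or 4

4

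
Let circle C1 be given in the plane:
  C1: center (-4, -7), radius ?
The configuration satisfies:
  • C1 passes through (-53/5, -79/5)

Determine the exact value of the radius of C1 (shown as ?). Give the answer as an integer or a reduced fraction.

11

1. [C1∋P]  r_C1² − 121 = 0  ⇒  r_C1 = 11 (r>0 drops 1)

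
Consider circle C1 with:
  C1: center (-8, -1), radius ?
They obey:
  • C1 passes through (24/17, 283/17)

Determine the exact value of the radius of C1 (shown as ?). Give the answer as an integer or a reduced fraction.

20

1. [C1∋P]  r_C1² − 400 = 0  ⇒  r_C1 = 20 (r>0 drops 1)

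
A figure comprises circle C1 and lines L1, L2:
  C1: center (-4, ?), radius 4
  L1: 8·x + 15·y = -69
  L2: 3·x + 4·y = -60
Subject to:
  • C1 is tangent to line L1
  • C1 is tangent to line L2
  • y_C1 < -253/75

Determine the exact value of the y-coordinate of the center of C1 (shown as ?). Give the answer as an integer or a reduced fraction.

1. [C1‖L1]  y_C1² + (74/15)y_C1 − 217/15 = 0  ⇒  y_C1 = -7 or 31/15
2. [C1‖L2]  y_C1² + 24y_C1 + 119 = 0  ⇒  y_C1 = -17 or -7

-7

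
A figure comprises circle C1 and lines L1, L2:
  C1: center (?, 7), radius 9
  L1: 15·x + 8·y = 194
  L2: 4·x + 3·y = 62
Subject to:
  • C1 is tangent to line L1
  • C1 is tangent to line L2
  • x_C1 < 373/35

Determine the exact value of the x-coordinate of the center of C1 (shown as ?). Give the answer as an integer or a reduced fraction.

1. [C1‖L1]  x_C1² − (92/5)x_C1 − 97/5 = 0  ⇒  x_C1 = -1 or 97/5
2. [C1‖L2]  x_C1² − (41/2)x_C1 − 43/2 = 0  ⇒  x_C1 = -1 or 43/2

-1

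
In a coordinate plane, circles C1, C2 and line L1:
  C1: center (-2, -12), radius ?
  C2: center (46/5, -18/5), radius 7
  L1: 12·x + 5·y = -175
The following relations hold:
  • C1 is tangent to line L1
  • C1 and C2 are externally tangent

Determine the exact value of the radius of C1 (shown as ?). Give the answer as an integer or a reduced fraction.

1. [C1‖L1]  r_C1² − 49 = 0  ⇒  r_C1 = 7 (r>0 drops 1)
2. [ext C1·C2]  r_C1² + 14r_C1 − 147 = 0  ⇒  r_C1 = 7 (r>0 drops 1)

7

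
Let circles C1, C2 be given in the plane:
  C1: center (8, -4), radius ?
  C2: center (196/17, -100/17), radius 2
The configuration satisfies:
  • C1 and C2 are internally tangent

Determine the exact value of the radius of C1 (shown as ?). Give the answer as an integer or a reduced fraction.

1. [int C1,C2]  r_C1² − 4r_C1 − 12 = 0  ⇒  r_C1 = 6 (r>0 drops 1)

6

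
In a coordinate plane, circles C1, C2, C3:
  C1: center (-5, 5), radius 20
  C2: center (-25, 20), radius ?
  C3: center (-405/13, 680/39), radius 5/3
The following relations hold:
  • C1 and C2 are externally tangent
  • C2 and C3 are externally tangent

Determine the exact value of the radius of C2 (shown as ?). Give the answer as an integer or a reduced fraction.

5

1. [ext C1·C2]  r_C2² + 40r_C2 − 225 = 0  ⇒  r_C2 = 5 (r>0 drops 1)
2. [ext C2·C3]  r_C2² + (10/3)r_C2 − 125/3 = 0  ⇒  r_C2 = 5 (r>0 drops 1)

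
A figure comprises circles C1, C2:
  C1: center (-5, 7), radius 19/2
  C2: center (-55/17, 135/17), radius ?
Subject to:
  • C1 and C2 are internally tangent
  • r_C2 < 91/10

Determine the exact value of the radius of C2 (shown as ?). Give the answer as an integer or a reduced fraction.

15/2

1. [int C1,C2]  r_C2² − 19r_C2 + 345/4 = 0  ⇒  r_C2 = 15/2 or 23/2
2. given r_C2 < 91/10: keep 15/2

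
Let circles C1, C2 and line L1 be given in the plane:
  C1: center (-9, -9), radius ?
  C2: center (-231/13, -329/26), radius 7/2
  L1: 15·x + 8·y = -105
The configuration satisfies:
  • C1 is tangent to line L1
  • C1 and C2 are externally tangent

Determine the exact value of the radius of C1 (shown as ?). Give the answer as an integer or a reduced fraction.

1. [C1‖L1]  r_C1² − 36 = 0  ⇒  r_C1 = 6 (r>0 drops 1)
2. [ext C1·C2]  r_C1² + 7r_C1 − 78 = 0  ⇒  r_C1 = 6 (r>0 drops 1)

6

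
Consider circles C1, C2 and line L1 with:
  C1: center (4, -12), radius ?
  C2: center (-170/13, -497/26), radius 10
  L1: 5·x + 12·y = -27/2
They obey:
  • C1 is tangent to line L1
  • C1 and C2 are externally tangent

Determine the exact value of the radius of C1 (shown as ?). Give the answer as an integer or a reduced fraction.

17/2

1. [C1‖L1]  r_C1² − 289/4 = 0  ⇒  r_C1 = 17/2 (r>0 drops 1)
2. [ext C1·C2]  r_C1² + 20r_C1 − 969/4 = 0  ⇒  r_C1 = 17/2 (r>0 drops 1)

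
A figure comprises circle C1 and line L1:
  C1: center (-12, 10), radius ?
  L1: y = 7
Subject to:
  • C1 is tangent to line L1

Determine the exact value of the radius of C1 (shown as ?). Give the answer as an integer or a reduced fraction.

1. [C1‖L1]  r_C1² − 9 = 0  ⇒  r_C1 = 3 (r>0 drops 1)

3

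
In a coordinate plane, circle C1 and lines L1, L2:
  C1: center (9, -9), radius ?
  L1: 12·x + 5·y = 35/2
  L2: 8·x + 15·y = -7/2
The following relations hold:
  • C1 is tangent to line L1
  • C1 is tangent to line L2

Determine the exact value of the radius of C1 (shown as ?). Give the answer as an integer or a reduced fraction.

1. [C1‖L1]  r_C1² − 49/4 = 0  ⇒  r_C1 = 7/2 (r>0 drops 1)
2. [C1‖L2]  r_C1² − 49/4 = 0  ⇒  r_C1 = 7/2 (r>0 drops 1)

7/2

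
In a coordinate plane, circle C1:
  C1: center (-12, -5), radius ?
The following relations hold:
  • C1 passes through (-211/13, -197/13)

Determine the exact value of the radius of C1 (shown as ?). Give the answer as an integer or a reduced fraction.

11

1. [C1∋P]  r_C1² − 121 = 0  ⇒  r_C1 = 11 (r>0 drops 1)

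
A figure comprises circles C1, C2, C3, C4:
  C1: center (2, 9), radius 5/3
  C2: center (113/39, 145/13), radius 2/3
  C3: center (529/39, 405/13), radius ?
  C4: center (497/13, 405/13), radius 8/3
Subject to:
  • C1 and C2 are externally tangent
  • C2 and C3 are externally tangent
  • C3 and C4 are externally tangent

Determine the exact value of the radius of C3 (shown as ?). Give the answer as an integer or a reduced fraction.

22

1. [ext C2·C3]  r_C3² + (4/3)r_C3 − 1540/3 = 0  ⇒  r_C3 = 22 (r>0 drops 1)
2. [ext C3·C4]  r_C3² + (16/3)r_C3 − 1804/3 = 0  ⇒  r_C3 = 22 (r>0 drops 1)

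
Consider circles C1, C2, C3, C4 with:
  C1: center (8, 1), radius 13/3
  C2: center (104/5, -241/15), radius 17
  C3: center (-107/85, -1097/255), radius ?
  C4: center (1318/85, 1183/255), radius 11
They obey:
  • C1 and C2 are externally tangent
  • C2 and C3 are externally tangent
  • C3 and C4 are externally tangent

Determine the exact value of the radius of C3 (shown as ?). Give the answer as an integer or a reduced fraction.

8

1. [ext C2·C3]  r_C3² + 34r_C3 − 336 = 0  ⇒  r_C3 = 8 (r>0 drops 1)
2. [ext C3·C4]  r_C3² + 22r_C3 − 240 = 0  ⇒  r_C3 = 8 (r>0 drops 1)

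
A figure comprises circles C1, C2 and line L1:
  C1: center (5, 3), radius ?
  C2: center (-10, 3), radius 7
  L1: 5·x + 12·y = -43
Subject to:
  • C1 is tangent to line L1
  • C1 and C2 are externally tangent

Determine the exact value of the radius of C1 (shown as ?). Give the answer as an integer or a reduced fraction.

1. [C1‖L1]  r_C1² − 64 = 0  ⇒  r_C1 = 8 (r>0 drops 1)
2. [ext C1·C2]  r_C1² + 14r_C1 − 176 = 0  ⇒  r_C1 = 8 (r>0 drops 1)

8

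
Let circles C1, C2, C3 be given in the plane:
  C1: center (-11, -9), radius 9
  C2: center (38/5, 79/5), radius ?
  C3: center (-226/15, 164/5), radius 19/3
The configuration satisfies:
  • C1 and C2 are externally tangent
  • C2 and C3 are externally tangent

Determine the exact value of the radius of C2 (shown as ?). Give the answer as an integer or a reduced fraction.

22

1. [ext C1·C2]  r_C2² + 18r_C2 − 880 = 0  ⇒  r_C2 = 22 (r>0 drops 1)
2. [ext C2·C3]  r_C2² + (38/3)r_C2 − 2288/3 = 0  ⇒  r_C2 = 22 (r>0 drops 1)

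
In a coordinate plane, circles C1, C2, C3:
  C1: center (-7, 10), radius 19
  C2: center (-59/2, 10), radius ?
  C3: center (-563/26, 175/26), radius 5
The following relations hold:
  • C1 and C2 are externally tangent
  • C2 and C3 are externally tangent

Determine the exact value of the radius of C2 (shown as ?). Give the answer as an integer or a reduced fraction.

7/2

1. [ext C1·C2]  r_C2² + 38r_C2 − 581/4 = 0  ⇒  r_C2 = 7/2 (r>0 drops 1)
2. [ext C2·C3]  r_C2² + 10r_C2 − 189/4 = 0  ⇒  r_C2 = 7/2 (r>0 drops 1)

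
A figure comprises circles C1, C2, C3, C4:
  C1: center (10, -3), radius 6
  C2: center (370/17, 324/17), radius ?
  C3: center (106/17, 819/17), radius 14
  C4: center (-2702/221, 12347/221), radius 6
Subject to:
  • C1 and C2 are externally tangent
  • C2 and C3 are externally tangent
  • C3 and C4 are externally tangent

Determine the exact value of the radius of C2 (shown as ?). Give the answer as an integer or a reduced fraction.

1. [ext C1·C2]  r_C2² + 12r_C2 − 589 = 0  ⇒  r_C2 = 19 (r>0 drops 1)
2. [ext C2·C3]  r_C2² + 28r_C2 − 893 = 0  ⇒  r_C2 = 19 (r>0 drops 1)

19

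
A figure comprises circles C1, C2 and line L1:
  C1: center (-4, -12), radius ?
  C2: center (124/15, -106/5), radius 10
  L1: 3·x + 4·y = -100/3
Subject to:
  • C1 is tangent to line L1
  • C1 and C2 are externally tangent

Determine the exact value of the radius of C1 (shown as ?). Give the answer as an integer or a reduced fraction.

16/3

1. [C1‖L1]  r_C1² − 256/9 = 0  ⇒  r_C1 = 16/3 (r>0 drops 1)
2. [ext C1·C2]  r_C1² + 20r_C1 − 1216/9 = 0  ⇒  r_C1 = 16/3 (r>0 drops 1)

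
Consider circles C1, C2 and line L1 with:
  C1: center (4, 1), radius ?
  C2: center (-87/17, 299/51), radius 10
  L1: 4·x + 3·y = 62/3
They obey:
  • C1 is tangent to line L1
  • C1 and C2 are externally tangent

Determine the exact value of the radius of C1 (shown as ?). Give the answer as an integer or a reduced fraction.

1. [C1‖L1]  r_C1² − 1/9 = 0  ⇒  r_C1 = 1/3 (r>0 drops 1)
2. [ext C1·C2]  r_C1² + 20r_C1 − 61/9 = 0  ⇒  r_C1 = 1/3 (r>0 drops 1)

1/3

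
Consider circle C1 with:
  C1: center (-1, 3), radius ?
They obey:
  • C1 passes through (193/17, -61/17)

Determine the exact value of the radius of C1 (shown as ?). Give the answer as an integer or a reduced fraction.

1. [C1∋P]  r_C1² − 196 = 0  ⇒  r_C1 = 14 (r>0 drops 1)

14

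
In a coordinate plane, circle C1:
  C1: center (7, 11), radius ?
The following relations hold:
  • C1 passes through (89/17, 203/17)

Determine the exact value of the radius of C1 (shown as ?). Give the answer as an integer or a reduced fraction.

1. [C1∋P]  r_C1² − 4 = 0  ⇒  r_C1 = 2 (r>0 drops 1)

2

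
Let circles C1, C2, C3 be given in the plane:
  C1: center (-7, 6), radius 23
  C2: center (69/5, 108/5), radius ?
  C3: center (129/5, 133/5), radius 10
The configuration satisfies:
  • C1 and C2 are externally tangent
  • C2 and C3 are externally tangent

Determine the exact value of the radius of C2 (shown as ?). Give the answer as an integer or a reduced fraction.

1. [ext C1·C2]  r_C2² + 46r_C2 − 147 = 0  ⇒  r_C2 = 3 (r>0 drops 1)
2. [ext C2·C3]  r_C2² + 20r_C2 − 69 = 0  ⇒  r_C2 = 3 (r>0 drops 1)

3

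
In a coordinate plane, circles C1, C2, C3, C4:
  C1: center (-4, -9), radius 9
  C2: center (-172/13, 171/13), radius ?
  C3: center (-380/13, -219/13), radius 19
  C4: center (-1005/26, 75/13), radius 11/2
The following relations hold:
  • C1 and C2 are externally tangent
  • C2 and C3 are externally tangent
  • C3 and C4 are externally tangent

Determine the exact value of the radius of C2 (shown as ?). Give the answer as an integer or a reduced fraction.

15

1. [ext C1·C2]  r_C2² + 18r_C2 − 495 = 0  ⇒  r_C2 = 15 (r>0 drops 1)
2. [ext C2·C3]  r_C2² + 38r_C2 − 795 = 0  ⇒  r_C2 = 15 (r>0 drops 1)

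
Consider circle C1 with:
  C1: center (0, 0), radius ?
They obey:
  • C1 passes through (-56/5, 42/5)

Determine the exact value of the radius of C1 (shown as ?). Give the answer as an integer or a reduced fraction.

14

1. [C1∋P]  r_C1² − 196 = 0  ⇒  r_C1 = 14 (r>0 drops 1)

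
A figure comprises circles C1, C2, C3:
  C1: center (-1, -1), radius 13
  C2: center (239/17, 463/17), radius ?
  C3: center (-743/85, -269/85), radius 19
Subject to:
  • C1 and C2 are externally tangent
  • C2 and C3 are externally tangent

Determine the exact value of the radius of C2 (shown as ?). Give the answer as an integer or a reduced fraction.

1. [ext C1·C2]  r_C2² + 26r_C2 − 855 = 0  ⇒  r_C2 = 19 (r>0 drops 1)
2. [ext C2·C3]  r_C2² + 38r_C2 − 1083 = 0  ⇒  r_C2 = 19 (r>0 drops 1)

19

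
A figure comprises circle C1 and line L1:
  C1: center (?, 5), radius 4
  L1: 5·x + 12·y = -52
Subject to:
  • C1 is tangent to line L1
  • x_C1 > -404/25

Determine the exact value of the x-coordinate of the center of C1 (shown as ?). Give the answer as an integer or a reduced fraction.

1. [C1‖L1]  x_C1² + (224/5)x_C1 + 1968/5 = 0  ⇒  x_C1 = -164/5 or -12
2. given x_C1 > -404/25: keep -12

-12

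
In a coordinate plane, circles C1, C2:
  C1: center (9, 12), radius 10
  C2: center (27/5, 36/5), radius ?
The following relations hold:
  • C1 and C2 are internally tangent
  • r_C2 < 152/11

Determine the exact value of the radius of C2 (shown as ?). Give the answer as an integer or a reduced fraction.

4

1. [int C1,C2]  r_C2² − 20r_C2 + 64 = 0  ⇒  r_C2 = 4 or 16
2. given r_C2 < 152/11: keep 4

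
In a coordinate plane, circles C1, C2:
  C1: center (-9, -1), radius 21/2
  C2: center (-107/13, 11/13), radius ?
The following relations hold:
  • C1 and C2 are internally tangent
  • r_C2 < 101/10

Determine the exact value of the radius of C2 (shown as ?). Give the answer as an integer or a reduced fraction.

17/2

1. [int C1,C2]  r_C2² − 21r_C2 + 425/4 = 0  ⇒  r_C2 = 17/2 or 25/2
2. given r_C2 < 101/10: keep 17/2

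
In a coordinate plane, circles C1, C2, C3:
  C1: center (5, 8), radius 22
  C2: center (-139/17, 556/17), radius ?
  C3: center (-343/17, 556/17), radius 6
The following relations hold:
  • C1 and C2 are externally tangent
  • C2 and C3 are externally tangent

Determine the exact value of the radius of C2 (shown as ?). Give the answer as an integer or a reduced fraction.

1. [ext C1·C2]  r_C2² + 44r_C2 − 300 = 0  ⇒  r_C2 = 6 (r>0 drops 1)
2. [ext C2·C3]  r_C2² + 12r_C2 − 108 = 0  ⇒  r_C2 = 6 (r>0 drops 1)

6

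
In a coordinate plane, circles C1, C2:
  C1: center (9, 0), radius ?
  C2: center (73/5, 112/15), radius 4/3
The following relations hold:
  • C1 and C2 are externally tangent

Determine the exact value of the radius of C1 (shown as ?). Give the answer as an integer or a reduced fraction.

8

1. [ext C1·C2]  r_C1² + (8/3)r_C1 − 256/3 = 0  ⇒  r_C1 = 8 (r>0 drops 1)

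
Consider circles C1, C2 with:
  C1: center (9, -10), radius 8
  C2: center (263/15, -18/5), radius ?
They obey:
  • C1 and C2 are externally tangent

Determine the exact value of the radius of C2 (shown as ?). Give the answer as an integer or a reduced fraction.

8/3

1. [ext C1·C2]  r_C2² + 16r_C2 − 448/9 = 0  ⇒  r_C2 = 8/3 (r>0 drops 1)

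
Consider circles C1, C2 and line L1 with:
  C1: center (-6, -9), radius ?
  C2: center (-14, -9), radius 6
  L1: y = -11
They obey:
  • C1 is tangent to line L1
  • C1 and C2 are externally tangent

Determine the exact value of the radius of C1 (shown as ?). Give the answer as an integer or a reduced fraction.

1. [C1‖L1]  r_C1² − 4 = 0  ⇒  r_C1 = 2 (r>0 drops 1)
2. [ext C1·C2]  r_C1² + 12r_C1 − 28 = 0  ⇒  r_C1 = 2 (r>0 drops 1)

2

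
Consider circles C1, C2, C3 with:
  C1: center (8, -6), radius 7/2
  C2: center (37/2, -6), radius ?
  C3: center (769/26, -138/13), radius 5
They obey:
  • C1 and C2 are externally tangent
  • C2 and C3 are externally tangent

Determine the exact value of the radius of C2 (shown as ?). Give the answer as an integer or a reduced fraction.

7

1. [ext C1·C2]  r_C2² + 7r_C2 − 98 = 0  ⇒  r_C2 = 7 (r>0 drops 1)
2. [ext C2·C3]  r_C2² + 10r_C2 − 119 = 0  ⇒  r_C2 = 7 (r>0 drops 1)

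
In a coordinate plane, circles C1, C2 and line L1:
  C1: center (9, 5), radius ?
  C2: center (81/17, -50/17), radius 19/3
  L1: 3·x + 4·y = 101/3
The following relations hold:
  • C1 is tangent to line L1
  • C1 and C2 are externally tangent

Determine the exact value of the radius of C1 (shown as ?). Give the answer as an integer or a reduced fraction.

1. [C1‖L1]  r_C1² − 64/9 = 0  ⇒  r_C1 = 8/3 (r>0 drops 1)
2. [ext C1·C2]  r_C1² + (38/3)r_C1 − 368/9 = 0  ⇒  r_C1 = 8/3 (r>0 drops 1)

8/3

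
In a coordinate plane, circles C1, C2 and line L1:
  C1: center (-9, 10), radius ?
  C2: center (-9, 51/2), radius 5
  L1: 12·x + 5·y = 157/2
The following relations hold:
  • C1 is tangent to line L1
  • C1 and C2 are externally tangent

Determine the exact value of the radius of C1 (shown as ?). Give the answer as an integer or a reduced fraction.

21/2

1. [C1‖L1]  r_C1² − 441/4 = 0  ⇒  r_C1 = 21/2 (r>0 drops 1)
2. [ext C1·C2]  r_C1² + 10r_C1 − 861/4 = 0  ⇒  r_C1 = 21/2 (r>0 drops 1)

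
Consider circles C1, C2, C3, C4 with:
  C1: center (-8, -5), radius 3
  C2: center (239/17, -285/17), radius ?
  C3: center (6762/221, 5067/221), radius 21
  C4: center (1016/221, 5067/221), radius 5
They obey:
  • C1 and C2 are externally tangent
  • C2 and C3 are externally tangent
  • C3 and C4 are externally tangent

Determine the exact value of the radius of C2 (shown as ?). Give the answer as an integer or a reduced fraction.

1. [ext C1·C2]  r_C2² + 6r_C2 − 616 = 0  ⇒  r_C2 = 22 (r>0 drops 1)
2. [ext C2·C3]  r_C2² + 42r_C2 − 1408 = 0  ⇒  r_C2 = 22 (r>0 drops 1)

22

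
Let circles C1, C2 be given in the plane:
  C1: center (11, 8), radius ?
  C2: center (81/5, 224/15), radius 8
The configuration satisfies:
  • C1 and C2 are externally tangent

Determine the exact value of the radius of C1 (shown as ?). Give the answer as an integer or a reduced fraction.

2/3

1. [ext C1·C2]  r_C1² + 16r_C1 − 100/9 = 0  ⇒  r_C1 = 2/3 (r>0 drops 1)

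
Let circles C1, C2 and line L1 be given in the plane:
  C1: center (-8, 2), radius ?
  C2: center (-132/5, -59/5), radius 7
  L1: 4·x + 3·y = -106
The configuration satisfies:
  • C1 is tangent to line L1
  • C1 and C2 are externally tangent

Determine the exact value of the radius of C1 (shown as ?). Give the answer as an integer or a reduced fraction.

1. [C1‖L1]  r_C1² − 256 = 0  ⇒  r_C1 = 16 (r>0 drops 1)
2. [ext C1·C2]  r_C1² + 14r_C1 − 480 = 0  ⇒  r_C1 = 16 (r>0 drops 1)

16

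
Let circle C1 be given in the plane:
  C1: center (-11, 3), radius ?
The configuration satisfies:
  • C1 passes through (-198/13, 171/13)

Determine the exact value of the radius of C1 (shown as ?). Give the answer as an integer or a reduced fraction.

11

1. [C1∋P]  r_C1² − 121 = 0  ⇒  r_C1 = 11 (r>0 drops 1)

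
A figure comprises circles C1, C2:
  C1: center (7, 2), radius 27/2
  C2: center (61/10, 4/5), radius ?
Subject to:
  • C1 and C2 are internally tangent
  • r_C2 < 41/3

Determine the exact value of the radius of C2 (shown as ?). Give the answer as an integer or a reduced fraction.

1. [int C1,C2]  r_C2² − 27r_C2 + 180 = 0  ⇒  r_C2 = 12 or 15
2. given r_C2 < 41/3: keep 12

12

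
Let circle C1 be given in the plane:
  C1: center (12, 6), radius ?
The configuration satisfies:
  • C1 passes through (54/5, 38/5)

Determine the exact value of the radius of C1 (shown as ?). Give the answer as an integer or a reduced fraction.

1. [C1∋P]  r_C1² − 4 = 0  ⇒  r_C1 = 2 (r>0 drops 1)

2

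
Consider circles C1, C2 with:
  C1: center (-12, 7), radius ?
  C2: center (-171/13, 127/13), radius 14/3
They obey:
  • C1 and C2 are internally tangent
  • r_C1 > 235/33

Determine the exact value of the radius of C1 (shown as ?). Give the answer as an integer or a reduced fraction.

1. [int C1,C2]  r_C1² − (28/3)r_C1 + 115/9 = 0  ⇒  r_C1 = 5/3 or 23/3
2. given r_C1 > 235/33: keep 23/3

23/3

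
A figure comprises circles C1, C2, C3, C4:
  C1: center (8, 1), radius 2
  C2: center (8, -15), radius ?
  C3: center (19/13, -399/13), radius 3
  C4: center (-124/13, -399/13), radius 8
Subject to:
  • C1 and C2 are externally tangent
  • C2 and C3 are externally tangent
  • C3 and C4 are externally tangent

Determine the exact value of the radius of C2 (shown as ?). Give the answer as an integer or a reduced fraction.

14

1. [ext C1·C2]  r_C2² + 4r_C2 − 252 = 0  ⇒  r_C2 = 14 (r>0 drops 1)
2. [ext C2·C3]  r_C2² + 6r_C2 − 280 = 0  ⇒  r_C2 = 14 (r>0 drops 1)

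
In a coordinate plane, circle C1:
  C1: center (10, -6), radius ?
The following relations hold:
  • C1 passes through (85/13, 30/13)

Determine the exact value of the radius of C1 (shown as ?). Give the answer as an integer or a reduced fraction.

1. [C1∋P]  r_C1² − 81 = 0  ⇒  r_C1 = 9 (r>0 drops 1)

9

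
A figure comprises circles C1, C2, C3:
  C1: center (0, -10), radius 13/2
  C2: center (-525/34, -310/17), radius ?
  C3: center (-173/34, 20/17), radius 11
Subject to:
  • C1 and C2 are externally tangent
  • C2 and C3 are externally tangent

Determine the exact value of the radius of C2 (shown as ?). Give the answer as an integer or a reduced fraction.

11

1. [ext C1·C2]  r_C2² + 13r_C2 − 264 = 0  ⇒  r_C2 = 11 (r>0 drops 1)
2. [ext C2·C3]  r_C2² + 22r_C2 − 363 = 0  ⇒  r_C2 = 11 (r>0 drops 1)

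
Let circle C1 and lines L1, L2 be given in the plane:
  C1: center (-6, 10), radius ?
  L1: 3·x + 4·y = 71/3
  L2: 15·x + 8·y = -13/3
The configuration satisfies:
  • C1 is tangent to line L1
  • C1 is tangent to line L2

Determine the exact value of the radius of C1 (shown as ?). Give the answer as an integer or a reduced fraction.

1. [C1‖L1]  r_C1² − 1/9 = 0  ⇒  r_C1 = 1/3 (r>0 drops 1)
2. [C1‖L2]  r_C1² − 1/9 = 0  ⇒  r_C1 = 1/3 (r>0 drops 1)

1/3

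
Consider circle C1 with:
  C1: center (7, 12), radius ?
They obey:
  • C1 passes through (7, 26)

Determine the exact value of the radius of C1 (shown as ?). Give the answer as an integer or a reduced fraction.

14

1. [C1∋P]  r_C1² − 196 = 0  ⇒  r_C1 = 14 (r>0 drops 1)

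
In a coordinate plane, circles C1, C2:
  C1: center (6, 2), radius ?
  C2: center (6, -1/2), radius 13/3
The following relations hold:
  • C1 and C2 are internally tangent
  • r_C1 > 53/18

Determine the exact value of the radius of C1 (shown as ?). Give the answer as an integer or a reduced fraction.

1. [int C1,C2]  r_C1² − (26/3)r_C1 + 451/36 = 0  ⇒  r_C1 = 11/6 or 41/6
2. given r_C1 > 53/18: keep 41/6

41/6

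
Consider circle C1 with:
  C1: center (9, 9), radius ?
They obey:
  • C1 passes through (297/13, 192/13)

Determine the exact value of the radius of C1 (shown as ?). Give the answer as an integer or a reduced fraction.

15

1. [C1∋P]  r_C1² − 225 = 0  ⇒  r_C1 = 15 (r>0 drops 1)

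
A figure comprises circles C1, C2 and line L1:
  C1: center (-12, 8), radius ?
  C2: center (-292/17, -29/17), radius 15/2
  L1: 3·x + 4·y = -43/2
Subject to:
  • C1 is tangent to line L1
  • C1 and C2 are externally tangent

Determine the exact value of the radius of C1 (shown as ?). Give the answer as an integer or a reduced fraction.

7/2

1. [C1‖L1]  r_C1² − 49/4 = 0  ⇒  r_C1 = 7/2 (r>0 drops 1)
2. [ext C1·C2]  r_C1² + 15r_C1 − 259/4 = 0  ⇒  r_C1 = 7/2 (r>0 drops 1)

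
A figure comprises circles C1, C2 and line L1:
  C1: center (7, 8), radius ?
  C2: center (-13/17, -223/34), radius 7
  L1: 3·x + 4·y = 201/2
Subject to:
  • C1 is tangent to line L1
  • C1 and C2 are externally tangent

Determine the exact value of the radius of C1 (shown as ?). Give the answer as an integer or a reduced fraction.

1. [C1‖L1]  r_C1² − 361/4 = 0  ⇒  r_C1 = 19/2 (r>0 drops 1)
2. [ext C1·C2]  r_C1² + 14r_C1 − 893/4 = 0  ⇒  r_C1 = 19/2 (r>0 drops 1)

19/2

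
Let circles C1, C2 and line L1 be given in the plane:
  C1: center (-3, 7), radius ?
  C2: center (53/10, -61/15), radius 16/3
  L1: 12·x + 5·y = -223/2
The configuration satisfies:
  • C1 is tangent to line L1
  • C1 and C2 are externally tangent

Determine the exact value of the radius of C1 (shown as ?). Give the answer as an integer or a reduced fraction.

1. [C1‖L1]  r_C1² − 289/4 = 0  ⇒  r_C1 = 17/2 (r>0 drops 1)
2. [ext C1·C2]  r_C1² + (32/3)r_C1 − 1955/12 = 0  ⇒  r_C1 = 17/2 (r>0 drops 1)

17/2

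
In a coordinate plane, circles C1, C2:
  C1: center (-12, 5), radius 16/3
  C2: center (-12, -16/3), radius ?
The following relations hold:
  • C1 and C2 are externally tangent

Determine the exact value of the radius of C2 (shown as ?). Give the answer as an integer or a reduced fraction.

1. [ext C1·C2]  r_C2² + (32/3)r_C2 − 235/3 = 0  ⇒  r_C2 = 5 (r>0 drops 1)

5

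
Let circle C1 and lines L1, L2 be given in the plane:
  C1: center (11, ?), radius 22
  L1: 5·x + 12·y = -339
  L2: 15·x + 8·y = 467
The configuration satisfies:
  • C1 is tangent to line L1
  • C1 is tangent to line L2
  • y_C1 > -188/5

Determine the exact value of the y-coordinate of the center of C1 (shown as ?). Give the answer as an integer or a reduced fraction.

1. [C1‖L1]  y_C1² + (197/3)y_C1 + 510 = 0  ⇒  y_C1 = -170/3 or -9
2. [C1‖L2]  y_C1² − (151/2)y_C1 − 1521/2 = 0  ⇒  y_C1 = -9 or 169/2

-9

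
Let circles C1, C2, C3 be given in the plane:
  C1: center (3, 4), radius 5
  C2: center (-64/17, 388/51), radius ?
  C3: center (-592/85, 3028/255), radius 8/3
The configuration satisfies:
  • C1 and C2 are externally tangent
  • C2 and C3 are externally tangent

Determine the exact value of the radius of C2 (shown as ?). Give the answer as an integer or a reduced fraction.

1. [ext C1·C2]  r_C2² + 10r_C2 − 304/9 = 0  ⇒  r_C2 = 8/3 (r>0 drops 1)
2. [ext C2·C3]  r_C2² + (16/3)r_C2 − 64/3 = 0  ⇒  r_C2 = 8/3 (r>0 drops 1)

8/3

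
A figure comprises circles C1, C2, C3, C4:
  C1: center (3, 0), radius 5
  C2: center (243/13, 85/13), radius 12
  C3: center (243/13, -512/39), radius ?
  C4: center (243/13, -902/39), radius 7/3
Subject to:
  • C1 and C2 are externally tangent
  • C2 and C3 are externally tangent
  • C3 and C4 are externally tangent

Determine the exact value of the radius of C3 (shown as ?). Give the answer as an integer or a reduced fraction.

1. [ext C2·C3]  r_C3² + 24r_C3 − 2185/9 = 0  ⇒  r_C3 = 23/3 (r>0 drops 1)
2. [ext C3·C4]  r_C3² + (14/3)r_C3 − 851/9 = 0  ⇒  r_C3 = 23/3 (r>0 drops 1)

23/3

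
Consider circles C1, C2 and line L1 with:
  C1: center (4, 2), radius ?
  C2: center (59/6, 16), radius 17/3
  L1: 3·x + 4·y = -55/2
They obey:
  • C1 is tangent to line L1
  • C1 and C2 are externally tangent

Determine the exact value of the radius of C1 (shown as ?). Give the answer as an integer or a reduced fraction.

19/2

1. [C1‖L1]  r_C1² − 361/4 = 0  ⇒  r_C1 = 19/2 (r>0 drops 1)
2. [ext C1·C2]  r_C1² + (34/3)r_C1 − 2375/12 = 0  ⇒  r_C1 = 19/2 (r>0 drops 1)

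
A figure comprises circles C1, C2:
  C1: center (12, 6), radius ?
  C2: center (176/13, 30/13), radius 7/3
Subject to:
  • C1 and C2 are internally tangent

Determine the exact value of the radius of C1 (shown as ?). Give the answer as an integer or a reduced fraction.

1. [int C1,C2]  r_C1² − (14/3)r_C1 − 95/9 = 0  ⇒  r_C1 = 19/3 (r>0 drops 1)

19/3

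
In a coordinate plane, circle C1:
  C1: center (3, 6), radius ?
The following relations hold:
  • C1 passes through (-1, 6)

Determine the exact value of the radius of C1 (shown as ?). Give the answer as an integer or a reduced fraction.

4

1. [C1∋P]  r_C1² − 16 = 0  ⇒  r_C1 = 4 (r>0 drops 1)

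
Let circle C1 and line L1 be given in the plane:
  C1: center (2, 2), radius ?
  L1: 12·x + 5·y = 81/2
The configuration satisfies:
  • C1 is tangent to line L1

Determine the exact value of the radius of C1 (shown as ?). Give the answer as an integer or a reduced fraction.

1/2

1. [C1‖L1]  r_C1² − 1/4 = 0  ⇒  r_C1 = 1/2 (r>0 drops 1)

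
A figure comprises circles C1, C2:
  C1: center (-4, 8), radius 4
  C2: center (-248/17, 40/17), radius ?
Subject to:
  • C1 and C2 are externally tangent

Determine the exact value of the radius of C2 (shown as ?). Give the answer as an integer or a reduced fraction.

1. [ext C1·C2]  r_C2² + 8r_C2 − 128 = 0  ⇒  r_C2 = 8 (r>0 drops 1)

8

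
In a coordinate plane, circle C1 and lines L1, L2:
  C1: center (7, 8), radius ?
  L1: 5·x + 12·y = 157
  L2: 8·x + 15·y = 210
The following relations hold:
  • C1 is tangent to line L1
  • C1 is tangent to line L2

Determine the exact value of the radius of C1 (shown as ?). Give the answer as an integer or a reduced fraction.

1. [C1‖L1]  r_C1² − 4 = 0  ⇒  r_C1 = 2 (r>0 drops 1)
2. [C1‖L2]  r_C1² − 4 = 0  ⇒  r_C1 = 2 (r>0 drops 1)

2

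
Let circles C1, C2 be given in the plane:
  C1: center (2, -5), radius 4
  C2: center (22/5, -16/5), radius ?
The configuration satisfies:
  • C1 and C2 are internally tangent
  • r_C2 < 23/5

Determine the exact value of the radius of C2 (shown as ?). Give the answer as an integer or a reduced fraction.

1

1. [int C1,C2]  r_C2² − 8r_C2 + 7 = 0  ⇒  r_C2 = 1 or 7
2. given r_C2 < 23/5: keep 1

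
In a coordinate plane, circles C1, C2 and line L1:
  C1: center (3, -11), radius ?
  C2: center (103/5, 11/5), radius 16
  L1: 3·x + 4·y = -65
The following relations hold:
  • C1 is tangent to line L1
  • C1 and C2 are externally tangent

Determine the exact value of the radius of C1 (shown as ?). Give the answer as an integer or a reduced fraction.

6

1. [C1‖L1]  r_C1² − 36 = 0  ⇒  r_C1 = 6 (r>0 drops 1)
2. [ext C1·C2]  r_C1² + 32r_C1 − 228 = 0  ⇒  r_C1 = 6 (r>0 drops 1)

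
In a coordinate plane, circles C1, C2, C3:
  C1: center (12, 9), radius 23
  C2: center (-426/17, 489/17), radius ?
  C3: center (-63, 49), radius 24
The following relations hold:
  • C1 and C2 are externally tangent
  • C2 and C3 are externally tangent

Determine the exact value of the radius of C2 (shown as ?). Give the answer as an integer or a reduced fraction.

1. [ext C1·C2]  r_C2² + 46r_C2 − 1235 = 0  ⇒  r_C2 = 19 (r>0 drops 1)
2. [ext C2·C3]  r_C2² + 48r_C2 − 1273 = 0  ⇒  r_C2 = 19 (r>0 drops 1)

19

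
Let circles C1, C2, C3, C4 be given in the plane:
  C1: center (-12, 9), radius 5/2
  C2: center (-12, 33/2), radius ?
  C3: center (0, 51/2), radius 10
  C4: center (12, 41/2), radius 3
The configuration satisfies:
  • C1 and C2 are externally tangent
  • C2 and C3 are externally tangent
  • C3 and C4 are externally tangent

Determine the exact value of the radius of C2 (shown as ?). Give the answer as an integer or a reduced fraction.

1. [ext C1·C2]  r_C2² + 5r_C2 − 50 = 0  ⇒  r_C2 = 5 (r>0 drops 1)
2. [ext C2·C3]  r_C2² + 20r_C2 − 125 = 0  ⇒  r_C2 = 5 (r>0 drops 1)

5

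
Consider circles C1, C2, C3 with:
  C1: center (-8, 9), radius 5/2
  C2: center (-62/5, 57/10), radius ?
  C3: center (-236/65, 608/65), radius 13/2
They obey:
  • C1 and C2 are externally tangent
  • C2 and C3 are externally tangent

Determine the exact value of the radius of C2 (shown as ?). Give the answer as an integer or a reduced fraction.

1. [ext C1·C2]  r_C2² + 5r_C2 − 24 = 0  ⇒  r_C2 = 3 (r>0 drops 1)
2. [ext C2·C3]  r_C2² + 13r_C2 − 48 = 0  ⇒  r_C2 = 3 (r>0 drops 1)

3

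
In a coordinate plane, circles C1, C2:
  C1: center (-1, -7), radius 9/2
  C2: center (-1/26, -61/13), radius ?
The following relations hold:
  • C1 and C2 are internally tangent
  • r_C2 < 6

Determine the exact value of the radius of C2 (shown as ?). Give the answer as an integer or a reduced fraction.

1. [int C1,C2]  r_C2² − 9r_C2 + 14 = 0  ⇒  r_C2 = 2 or 7
2. given r_C2 < 6: keep 2

2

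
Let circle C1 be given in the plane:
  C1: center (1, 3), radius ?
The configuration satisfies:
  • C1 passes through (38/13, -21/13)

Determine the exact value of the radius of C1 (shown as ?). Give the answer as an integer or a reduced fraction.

5

1. [C1∋P]  r_C1² − 25 = 0  ⇒  r_C1 = 5 (r>0 drops 1)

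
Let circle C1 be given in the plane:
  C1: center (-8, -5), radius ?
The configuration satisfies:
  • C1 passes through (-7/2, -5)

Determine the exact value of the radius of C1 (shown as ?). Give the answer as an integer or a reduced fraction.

1. [C1∋P]  r_C1² − 81/4 = 0  ⇒  r_C1 = 9/2 (r>0 drops 1)

9/2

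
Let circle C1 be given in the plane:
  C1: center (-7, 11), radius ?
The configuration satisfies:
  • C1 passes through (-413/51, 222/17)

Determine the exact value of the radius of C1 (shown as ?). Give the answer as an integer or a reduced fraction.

7/3

1. [C1∋P]  r_C1² − 49/9 = 0  ⇒  r_C1 = 7/3 (r>0 drops 1)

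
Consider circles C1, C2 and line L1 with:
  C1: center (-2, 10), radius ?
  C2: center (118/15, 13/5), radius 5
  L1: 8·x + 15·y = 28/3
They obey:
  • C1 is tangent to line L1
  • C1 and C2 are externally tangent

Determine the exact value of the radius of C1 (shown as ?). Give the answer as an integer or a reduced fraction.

22/3

1. [C1‖L1]  r_C1² − 484/9 = 0  ⇒  r_C1 = 22/3 (r>0 drops 1)
2. [ext C1·C2]  r_C1² + 10r_C1 − 1144/9 = 0  ⇒  r_C1 = 22/3 (r>0 drops 1)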